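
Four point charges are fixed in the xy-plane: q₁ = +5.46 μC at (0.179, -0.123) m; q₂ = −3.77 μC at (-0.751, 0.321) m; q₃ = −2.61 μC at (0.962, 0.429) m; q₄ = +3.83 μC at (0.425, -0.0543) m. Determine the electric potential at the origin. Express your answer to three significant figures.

2.43×10⁵ V

The total potential is the scalar sum of each charge's contribution, V = Σ kqᵢ/rᵢ.
Distances from the field point to each charge: r₁ = 0.217 m, r₂ = 0.817 m, r₃ = 1.05 m, r₄ = 0.428 m.
V = k[(5.46×10⁻⁶)/(0.217) + (-3.77×10⁻⁶)/(0.817) + (-2.61×10⁻⁶)/(1.05) + (3.83×10⁻⁶)/(0.428)] = 2.43×10⁵ V.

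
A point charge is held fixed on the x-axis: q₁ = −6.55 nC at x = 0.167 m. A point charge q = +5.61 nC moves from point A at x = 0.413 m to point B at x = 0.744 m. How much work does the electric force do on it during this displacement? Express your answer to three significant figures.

The work done by the electric force is W_field = −ΔU = −q(V_B − V_A) = q(V_A − V_B).
At A: distance to the source charge is 0.246 m; V_A = kq₁/r = -239 V.
At B: distance to the source charge is 0.577 m; V_B = kq₁/r = -102 V.
ΔV = V_B − V_A = 137 V.
W_field = −qΔV = −(5.61×10⁻⁹ C)(137 V) = -7.70×10⁻⁷ J.

-7.70×10⁻⁷ J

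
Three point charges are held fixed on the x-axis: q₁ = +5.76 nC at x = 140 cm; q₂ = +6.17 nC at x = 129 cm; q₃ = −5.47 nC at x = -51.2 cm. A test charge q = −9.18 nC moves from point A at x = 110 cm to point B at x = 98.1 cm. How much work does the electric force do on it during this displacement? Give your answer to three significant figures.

The work done by the electric force is W_field = −ΔU = −q(V_B − V_A) = q(V_A − V_B).
At A: distances to the source charges are 0.300 m, 0.190 m, 1.61 m; V_A = Σ kqᵢ/rᵢ = 434 V.
At B: distances to the source charges are 0.419 m, 0.309 m, 1.49 m; V_B = Σ kqᵢ/rᵢ = 270 V.
ΔV = V_B − V_A = -164 V.
W_field = −qΔV = −(-9.18×10⁻⁹ C)(-164 V) = -1.50×10⁻⁶ J.

-1.50×10⁻⁶ J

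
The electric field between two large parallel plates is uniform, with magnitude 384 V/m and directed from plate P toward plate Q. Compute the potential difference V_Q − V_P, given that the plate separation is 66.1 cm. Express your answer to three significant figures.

-254 V

In a uniform field, potential decreases in the direction of E: ΔV = −E·d for a displacement d parallel to E.
Going from P to Q is a displacement of 66.1 cm along the field, so V_Q − V_P = −Ed = -254 V.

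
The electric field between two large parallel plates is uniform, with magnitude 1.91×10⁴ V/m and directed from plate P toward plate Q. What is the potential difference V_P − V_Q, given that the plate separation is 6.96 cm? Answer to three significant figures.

In a uniform field, potential decreases in the direction of E: ΔV = −E·d for a displacement d parallel to E.
Going from Q to P is a displacement of 6.96 cm opposite to the field, so V_P − V_Q = +Ed = 1330 V.

1330 V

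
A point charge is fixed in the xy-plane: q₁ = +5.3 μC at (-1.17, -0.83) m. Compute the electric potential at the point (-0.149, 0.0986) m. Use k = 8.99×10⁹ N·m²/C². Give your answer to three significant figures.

The total potential is the scalar sum of each charge's contribution, V = Σ kqᵢ/rᵢ.
Distances from the field point to each charge: r₁ = 1.38 m.
V = k[(5.30×10⁻⁶)/(1.38)] = 3.45×10⁴ V.

3.45×10⁴ V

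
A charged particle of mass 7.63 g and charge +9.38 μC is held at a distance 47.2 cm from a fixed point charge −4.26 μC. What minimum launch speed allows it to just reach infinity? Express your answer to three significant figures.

To just escape, total mechanical energy must reach zero at infinity: ½mv²_min + U = 0, so ½mv²_min = −U = |kQq|/r.
|U| = |kQq|/r = (8.99×10⁹ N·m²/C²)(4.26×10⁻⁶)(9.38×10⁻⁶)/(0.472) = 0.761 J.
v_min = √(2|U|/m) = √(2·0.761/7.63×10⁻³) = 14.1 m/s.

14.1 m/s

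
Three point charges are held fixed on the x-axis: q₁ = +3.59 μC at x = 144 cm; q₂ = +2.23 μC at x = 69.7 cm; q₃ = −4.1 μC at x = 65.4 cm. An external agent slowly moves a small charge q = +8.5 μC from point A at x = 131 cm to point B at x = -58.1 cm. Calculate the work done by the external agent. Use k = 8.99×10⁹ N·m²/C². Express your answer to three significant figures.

For quasistatic motion the external work equals the change in potential energy: W_ext = qΔV = q(V_B − V_A).
At A: distances to the source charges are 0.130 m, 0.613 m, 0.656 m; V_A = Σ kqᵢ/rᵢ = 2.25×10⁵ V.
At B: distances to the source charges are 2.02 m, 1.28 m, 1.23 m; V_B = Σ kqᵢ/rᵢ = 1810 V.
ΔV = V_B − V_A = -2.23×10⁵ V.
W_ext = qΔV = (8.50×10⁻⁶ C)(-2.23×10⁵ V) = -1.90 J.

-1.90 J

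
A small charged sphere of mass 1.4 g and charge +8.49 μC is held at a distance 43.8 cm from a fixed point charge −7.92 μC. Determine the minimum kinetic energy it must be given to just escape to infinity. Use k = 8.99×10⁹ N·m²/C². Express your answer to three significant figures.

1.38 J

To just escape, total mechanical energy must reach zero at infinity: ½mv²_min + U = 0, so ½mv²_min = −U = |kQq|/r.
|U| = |kQq|/r = (8.99×10⁹ N·m²/C²)(7.92×10⁻⁶)(8.49×10⁻⁶)/(0.438) = 1.38 J.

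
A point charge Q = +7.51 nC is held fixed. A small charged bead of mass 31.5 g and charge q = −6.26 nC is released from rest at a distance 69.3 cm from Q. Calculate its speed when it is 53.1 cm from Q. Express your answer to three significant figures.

Only the electrostatic force acts, so mechanical energy is conserved: ½mv² = U₁ − U₂ = kQq(1/r₁ − 1/r₂).
U₁ − U₂ = (8.99×10⁹ N·m²/C²)(7.51×10⁻⁹ C)(-6.26×10⁻⁹ C)(1/0.693 − 1/0.531) = 1.86×10⁻⁷ J.
v = √(2·1.86×10⁻⁷/0.0315) = 3.44×10⁻³ m/s.

3.44×10⁻³ m/s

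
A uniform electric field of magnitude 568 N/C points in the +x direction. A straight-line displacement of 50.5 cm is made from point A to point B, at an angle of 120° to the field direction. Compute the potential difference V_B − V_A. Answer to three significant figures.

143 V

Only the component of displacement along E changes the potential: ΔV = −E·d·cosθ.
ΔV = −(568 V/m)(0.505 m)cos120° = 143 V.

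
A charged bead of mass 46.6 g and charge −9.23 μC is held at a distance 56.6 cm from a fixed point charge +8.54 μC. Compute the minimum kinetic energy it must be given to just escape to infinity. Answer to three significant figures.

1.25 J

To just escape, total mechanical energy must reach zero at infinity: ½mv²_min + U = 0, so ½mv²_min = −U = |kQq|/r.
|U| = |kQq|/r = (8.99×10⁹ N·m²/C²)(8.54×10⁻⁶)(9.23×10⁻⁶)/(0.566) = 1.25 J.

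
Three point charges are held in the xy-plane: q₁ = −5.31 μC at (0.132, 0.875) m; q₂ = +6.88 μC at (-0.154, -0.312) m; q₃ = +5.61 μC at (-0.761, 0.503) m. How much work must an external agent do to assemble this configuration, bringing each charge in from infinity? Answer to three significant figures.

-0.204 J

The assembly work is the sum of pairwise potential energies, U = Σ_{i<j} kqᵢqⱼ/rᵢⱼ.
Pair separations: r₁₂ = 1.22 m, r₁₃ = 0.967 m, r₂₃ = 1.02 m.
U = (-0.269) + (-0.277) + (0.341) = -0.204 J.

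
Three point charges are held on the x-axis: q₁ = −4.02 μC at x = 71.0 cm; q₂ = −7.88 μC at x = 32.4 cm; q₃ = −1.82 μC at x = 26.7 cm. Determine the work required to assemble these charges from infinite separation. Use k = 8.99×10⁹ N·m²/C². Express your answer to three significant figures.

The assembly work is the sum of pairwise potential energies, U = Σ_{i<j} kqᵢqⱼ/rᵢⱼ.
Pair separations: r₁₂ = 0.386 m, r₁₃ = 0.443 m, r₂₃ = 0.0570 m.
U = (0.738) + (0.148) + (2.26) = 3.15 J.

3.15 J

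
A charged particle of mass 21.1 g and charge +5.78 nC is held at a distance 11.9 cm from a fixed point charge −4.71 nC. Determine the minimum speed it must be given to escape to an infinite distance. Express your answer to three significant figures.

0.0140 m/s

To just escape, total mechanical energy must reach zero at infinity: ½mv²_min + U = 0, so ½mv²_min = −U = |kQq|/r.
|U| = |kQq|/r = (8.99×10⁹ N·m²/C²)(4.71×10⁻⁹)(5.78×10⁻⁹)/(0.119) = 2.06×10⁻⁶ J.
v_min = √(2|U|/m) = √(2·2.06×10⁻⁶/0.0211) = 0.0140 m/s.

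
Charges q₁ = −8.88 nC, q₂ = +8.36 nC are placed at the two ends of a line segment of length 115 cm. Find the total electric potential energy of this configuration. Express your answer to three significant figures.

The assembly work is the sum of pairwise potential energies, U = Σ_{i<j} kqᵢqⱼ/rᵢⱼ.
The separation is r = 1.15 m.
U = (-5.80×10⁻⁷) = -5.80×10⁻⁷ J.

-5.80×10⁻⁷ J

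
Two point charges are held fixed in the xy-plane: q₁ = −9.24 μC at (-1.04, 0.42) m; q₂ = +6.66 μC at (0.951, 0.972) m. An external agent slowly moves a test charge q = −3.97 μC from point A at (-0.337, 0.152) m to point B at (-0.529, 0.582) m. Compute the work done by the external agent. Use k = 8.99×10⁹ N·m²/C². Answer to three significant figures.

For quasistatic motion the external work equals the change in potential energy: W_ext = qΔV = q(V_B − V_A).
At A: distances to the source charges are 0.752 m, 1.53 m; V_A = Σ kqᵢ/rᵢ = -7.12×10⁴ V.
At B: distances to the source charges are 0.536 m, 1.53 m; V_B = Σ kqᵢ/rᵢ = -1.16×10⁵ V.
ΔV = V_B − V_A = -4.46×10⁴ V.
W_ext = qΔV = (-3.97×10⁻⁶ C)(-4.46×10⁴ V) = 0.177 J.

0.177 J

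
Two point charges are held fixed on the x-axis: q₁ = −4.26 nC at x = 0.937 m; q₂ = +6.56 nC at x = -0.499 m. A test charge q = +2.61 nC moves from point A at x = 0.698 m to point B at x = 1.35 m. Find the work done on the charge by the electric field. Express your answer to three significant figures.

The work done by the electric force is W_field = −ΔU = −q(V_B − V_A) = q(V_A − V_B).
At A: distances to the source charges are 0.239 m, 1.20 m; V_A = Σ kqᵢ/rᵢ = -111 V.
At B: distances to the source charges are 0.413 m, 1.85 m; V_B = Σ kqᵢ/rᵢ = -60.8 V.
ΔV = V_B − V_A = 50.1 V.
W_field = −qΔV = −(2.61×10⁻⁹ C)(50.1 V) = -1.31×10⁻⁷ J.

-1.31×10⁻⁷ J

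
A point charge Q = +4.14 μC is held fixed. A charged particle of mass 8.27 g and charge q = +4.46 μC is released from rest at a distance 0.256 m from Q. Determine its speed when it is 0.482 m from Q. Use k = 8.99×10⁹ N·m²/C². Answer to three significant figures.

Only the electrostatic force acts, so mechanical energy is conserved: ½mv² = U₁ − U₂ = kQq(1/r₁ − 1/r₂).
U₁ − U₂ = (8.99×10⁹ N·m²/C²)(4.14×10⁻⁶ C)(4.46×10⁻⁶ C)(1/0.256 − 1/0.482) = 0.304 J.
v = √(2·0.304/8.27×10⁻³) = 8.57 m/s.

8.57 m/s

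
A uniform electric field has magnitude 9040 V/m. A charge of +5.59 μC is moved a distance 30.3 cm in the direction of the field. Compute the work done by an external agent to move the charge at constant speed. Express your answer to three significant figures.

The potential change for a displacement 30.3 cm in the direction of the field is ΔV = −Ed = -2740 V.
W_ext = qΔV = -0.0153 J.

-0.0153 J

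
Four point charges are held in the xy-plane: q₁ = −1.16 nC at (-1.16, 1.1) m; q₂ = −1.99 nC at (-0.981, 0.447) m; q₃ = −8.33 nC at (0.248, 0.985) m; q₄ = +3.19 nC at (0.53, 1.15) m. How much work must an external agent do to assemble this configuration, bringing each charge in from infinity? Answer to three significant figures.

-5.82×10⁻⁷ J

The work to assemble the configuration equals its total potential energy, U = Σ kqᵢqⱼ/rᵢⱼ over all pairs.
Pair separations: r₁₂ = 0.677 m, r₁₃ = 1.41 m, r₁₄ = 1.69 m, r₂₃ = 1.34 m, r₂₄ = 1.67 m, r₃₄ = 0.327 m.
Summing all 6 pair terms gives U = -5.82×10⁻⁷ J.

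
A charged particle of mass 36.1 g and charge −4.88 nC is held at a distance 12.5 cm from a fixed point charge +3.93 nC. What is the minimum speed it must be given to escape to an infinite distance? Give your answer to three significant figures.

8.74×10⁻³ m/s

To just escape, total mechanical energy must reach zero at infinity: ½mv²_min + U = 0, so ½mv²_min = −U = |kQq|/r.
|U| = |kQq|/r = (8.99×10⁹ N·m²/C²)(3.93×10⁻⁹)(4.88×10⁻⁹)/(0.125) = 1.38×10⁻⁶ J.
v_min = √(2|U|/m) = √(2·1.38×10⁻⁶/0.0361) = 8.74×10⁻³ m/s.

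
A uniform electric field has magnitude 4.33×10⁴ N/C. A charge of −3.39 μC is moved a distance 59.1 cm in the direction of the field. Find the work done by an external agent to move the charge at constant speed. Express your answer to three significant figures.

The potential change for a displacement 59.1 cm in the direction of the field is ΔV = −Ed = -2.56×10⁴ V.
W_ext = qΔV = 0.0868 J.

0.0868 J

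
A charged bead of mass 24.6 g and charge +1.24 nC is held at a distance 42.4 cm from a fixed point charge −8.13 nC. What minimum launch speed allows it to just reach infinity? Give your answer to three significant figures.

To just escape, total mechanical energy must reach zero at infinity: ½mv²_min + U = 0, so ½mv²_min = −U = |kQq|/r.
|U| = |kQq|/r = (8.99×10⁹ N·m²/C²)(8.13×10⁻⁹)(1.24×10⁻⁹)/(0.424) = 2.14×10⁻⁷ J.
v_min = √(2|U|/m) = √(2·2.14×10⁻⁷/0.0246) = 4.17×10⁻³ m/s.

4.17×10⁻³ m/s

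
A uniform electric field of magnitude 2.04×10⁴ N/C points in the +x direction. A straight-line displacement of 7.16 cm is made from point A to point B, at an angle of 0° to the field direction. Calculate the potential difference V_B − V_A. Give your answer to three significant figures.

Only the component of displacement along E changes the potential: ΔV = −E·d·cosθ.
ΔV = −(2.04×10⁴ V/m)(0.0716 m)cos0° = -1460 V.

-1460 V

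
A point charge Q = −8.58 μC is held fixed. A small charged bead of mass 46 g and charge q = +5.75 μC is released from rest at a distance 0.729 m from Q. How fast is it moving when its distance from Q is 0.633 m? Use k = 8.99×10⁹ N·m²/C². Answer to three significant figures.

Only the electrostatic force acts, so mechanical energy is conserved: ½mv² = U₁ − U₂ = kQq(1/r₁ − 1/r₂).
U₁ − U₂ = (8.99×10⁹ N·m²/C²)(-8.58×10⁻⁶ C)(5.75×10⁻⁶ C)(1/0.729 − 1/0.633) = 0.0923 J.
v = √(2·0.0923/0.0460) = 2.00 m/s.

2.00 m/s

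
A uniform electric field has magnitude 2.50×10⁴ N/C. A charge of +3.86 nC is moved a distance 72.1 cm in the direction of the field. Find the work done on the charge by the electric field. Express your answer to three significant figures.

The potential change for a displacement 72.1 cm in the direction of the field is ΔV = −Ed = -1.80×10⁴ V.
W_field = −qΔV = 6.96×10⁻⁵ J.

6.96×10⁻⁵ J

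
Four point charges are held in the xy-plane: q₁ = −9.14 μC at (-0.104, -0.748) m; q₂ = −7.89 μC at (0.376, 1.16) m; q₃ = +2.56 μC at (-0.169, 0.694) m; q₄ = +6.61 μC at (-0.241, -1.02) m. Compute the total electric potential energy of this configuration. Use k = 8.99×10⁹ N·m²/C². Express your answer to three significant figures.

The work to assemble the configuration equals its total potential energy, U = Σ kqᵢqⱼ/rᵢⱼ over all pairs.
Pair separations: r₁₂ = 1.97 m, r₁₃ = 1.44 m, r₁₄ = 0.305 m, r₂₃ = 0.717 m, r₂₄ = 2.27 m, r₃₄ = 1.72 m.
Summing all 6 pair terms gives U = -1.97 J.

-1.97 J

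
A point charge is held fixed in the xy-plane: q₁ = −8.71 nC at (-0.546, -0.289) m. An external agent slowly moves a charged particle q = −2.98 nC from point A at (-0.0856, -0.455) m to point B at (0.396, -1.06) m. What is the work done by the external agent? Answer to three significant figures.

-2.85×10⁻⁷ J

For quasistatic motion the external work equals the change in potential energy: W_ext = qΔV = q(V_B − V_A).
At A: distance to the source charge is 0.489 m; V_A = kq₁/r = -160 V.
At B: distance to the source charge is 1.22 m; V_B = kq₁/r = -64.3 V.
ΔV = V_B − V_A = 95.7 V.
W_ext = qΔV = (-2.98×10⁻⁹ C)(95.7 V) = -2.85×10⁻⁷ J.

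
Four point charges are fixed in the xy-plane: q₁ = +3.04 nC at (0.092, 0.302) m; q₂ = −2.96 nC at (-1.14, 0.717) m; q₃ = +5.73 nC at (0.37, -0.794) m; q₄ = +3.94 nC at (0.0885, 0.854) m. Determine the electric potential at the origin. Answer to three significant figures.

The total potential is the scalar sum of each charge's contribution, V = Σ kqᵢ/rᵢ.
Distances from the field point to each charge: r₁ = 0.316 m, r₂ = 1.35 m, r₃ = 0.876 m, r₄ = 0.859 m.
V = k[(3.04×10⁻⁹)/(0.316) + (-2.96×10⁻⁹)/(1.35) + (5.73×10⁻⁹)/(0.876) + (3.94×10⁻⁹)/(0.859)] = 167 V.

167 V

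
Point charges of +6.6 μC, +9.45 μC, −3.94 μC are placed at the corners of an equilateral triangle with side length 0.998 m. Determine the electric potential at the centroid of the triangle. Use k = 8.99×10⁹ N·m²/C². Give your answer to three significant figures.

Electric potential is a scalar, so the contributions from each charge add algebraically: V = Σ kqᵢ/rᵢ.
The distance from each vertex to the centroid is a/√3 = 0.576 m.
V = k[(6.60×10⁻⁶)/(0.576) + (9.45×10⁻⁶)/(0.576) + (-3.94×10⁻⁶)/(0.576)] = 1.89×10⁵ V.

1.89×10⁵ V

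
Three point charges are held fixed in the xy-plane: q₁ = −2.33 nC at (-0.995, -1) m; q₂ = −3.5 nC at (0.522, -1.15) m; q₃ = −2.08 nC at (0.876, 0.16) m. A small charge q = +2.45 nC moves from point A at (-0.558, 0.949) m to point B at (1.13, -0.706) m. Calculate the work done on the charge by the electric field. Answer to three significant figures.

The work done by the electric force is W_field = −ΔU = −q(V_B − V_A) = q(V_A − V_B).
At A: distances to the source charges are 2.00 m, 2.36 m, 1.64 m; V_A = Σ kqᵢ/rᵢ = -35.2 V.
At B: distances to the source charges are 2.15 m, 0.753 m, 0.902 m; V_B = Σ kqᵢ/rᵢ = -72.3 V.
ΔV = V_B − V_A = -37.0 V.
W_field = −qΔV = −(2.45×10⁻⁹ C)(-37.0 V) = 9.07×10⁻⁸ J.

9.07×10⁻⁸ J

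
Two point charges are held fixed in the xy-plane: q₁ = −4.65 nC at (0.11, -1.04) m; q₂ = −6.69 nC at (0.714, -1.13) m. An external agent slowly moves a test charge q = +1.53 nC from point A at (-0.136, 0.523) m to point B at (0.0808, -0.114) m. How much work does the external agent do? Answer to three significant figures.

-5.60×10⁻⁸ J

For quasistatic motion the external work equals the change in potential energy: W_ext = qΔV = q(V_B − V_A).
At A: distances to the source charges are 1.58 m, 1.86 m; V_A = Σ kqᵢ/rᵢ = -58.8 V.
At B: distances to the source charges are 0.926 m, 1.20 m; V_B = Σ kqᵢ/rᵢ = -95.4 V.
ΔV = V_B − V_A = -36.6 V.
W_ext = qΔV = (1.53×10⁻⁹ C)(-36.6 V) = -5.60×10⁻⁸ J.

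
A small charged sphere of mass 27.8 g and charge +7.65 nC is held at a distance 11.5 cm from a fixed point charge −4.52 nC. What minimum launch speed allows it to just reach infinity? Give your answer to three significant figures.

0.0139 m/s

To just escape, total mechanical energy must reach zero at infinity: ½mv²_min + U = 0, so ½mv²_min = −U = |kQq|/r.
|U| = |kQq|/r = (8.99×10⁹ N·m²/C²)(4.52×10⁻⁹)(7.65×10⁻⁹)/(0.115) = 2.70×10⁻⁶ J.
v_min = √(2|U|/m) = √(2·2.70×10⁻⁶/0.0278) = 0.0139 m/s.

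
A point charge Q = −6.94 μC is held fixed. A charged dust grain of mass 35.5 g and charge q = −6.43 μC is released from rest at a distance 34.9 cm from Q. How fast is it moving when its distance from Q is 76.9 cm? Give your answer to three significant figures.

5.95 m/s

Only the electrostatic force acts, so mechanical energy is conserved: ½mv² = U₁ − U₂ = kQq(1/r₁ − 1/r₂).
U₁ − U₂ = (8.99×10⁹ N·m²/C²)(-6.94×10⁻⁶ C)(-6.43×10⁻⁶ C)(1/0.349 − 1/0.769) = 0.628 J.
v = √(2·0.628/0.0355) = 5.95 m/s.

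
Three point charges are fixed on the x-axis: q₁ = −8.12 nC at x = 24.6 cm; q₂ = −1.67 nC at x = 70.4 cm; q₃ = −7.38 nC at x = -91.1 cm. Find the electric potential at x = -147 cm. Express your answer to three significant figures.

-168 V

Electric potential is a scalar, so the contributions from each charge add algebraically: V = Σ kqᵢ/rᵢ.
Distances from the field point to each charge: r₁ = 1.72 m, r₂ = 2.17 m, r₃ = 0.559 m.
V = k[(-8.12×10⁻⁹)/(1.72) + (-1.67×10⁻⁹)/(2.17) + (-7.38×10⁻⁹)/(0.559)] = -168 V.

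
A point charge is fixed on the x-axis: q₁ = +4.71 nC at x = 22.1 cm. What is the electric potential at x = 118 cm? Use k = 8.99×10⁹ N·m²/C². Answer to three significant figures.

44.2 V

Electric potential is a scalar, so the contributions from each charge add algebraically: V = Σ kqᵢ/rᵢ.
V = k[(4.71×10⁻⁹)/(0.959)] = 44.2 V.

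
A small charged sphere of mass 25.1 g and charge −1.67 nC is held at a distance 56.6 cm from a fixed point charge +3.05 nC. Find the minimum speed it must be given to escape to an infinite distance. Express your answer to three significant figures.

2.54×10⁻³ m/s

To just escape, total mechanical energy must reach zero at infinity: ½mv²_min + U = 0, so ½mv²_min = −U = |kQq|/r.
|U| = |kQq|/r = (8.99×10⁹ N·m²/C²)(3.05×10⁻⁹)(1.67×10⁻⁹)/(0.566) = 8.09×10⁻⁸ J.
v_min = √(2|U|/m) = √(2·8.09×10⁻⁸/0.0251) = 2.54×10⁻³ m/s.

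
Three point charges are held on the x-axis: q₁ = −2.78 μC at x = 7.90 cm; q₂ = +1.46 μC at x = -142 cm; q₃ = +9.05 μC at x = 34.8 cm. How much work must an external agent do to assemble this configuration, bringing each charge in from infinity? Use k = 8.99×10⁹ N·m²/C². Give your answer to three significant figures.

-0.798 J

The assembly work is the sum of pairwise potential energies, U = Σ_{i<j} kqᵢqⱼ/rᵢⱼ.
Pair separations: r₁₂ = 1.50 m, r₁₃ = 0.269 m, r₂₃ = 1.77 m.
U = (-0.0243) + (-0.841) + (0.0672) = -0.798 J.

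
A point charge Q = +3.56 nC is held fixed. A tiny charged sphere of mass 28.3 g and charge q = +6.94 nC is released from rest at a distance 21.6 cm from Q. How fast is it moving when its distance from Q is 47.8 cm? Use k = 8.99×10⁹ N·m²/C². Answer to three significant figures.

Only the electrostatic force acts, so mechanical energy is conserved: ½mv² = U₁ − U₂ = kQq(1/r₁ − 1/r₂).
U₁ − U₂ = (8.99×10⁹ N·m²/C²)(3.56×10⁻⁹ C)(6.94×10⁻⁹ C)(1/0.216 − 1/0.478) = 5.64×10⁻⁷ J.
v = √(2·5.64×10⁻⁷/0.0283) = 6.31×10⁻³ m/s.

6.31×10⁻³ m/s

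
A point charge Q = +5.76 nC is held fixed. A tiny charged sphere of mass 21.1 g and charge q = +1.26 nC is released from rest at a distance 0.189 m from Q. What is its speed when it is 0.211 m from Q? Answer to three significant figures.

Only the electrostatic force acts, so mechanical energy is conserved: ½mv² = U₁ − U₂ = kQq(1/r₁ − 1/r₂).
U₁ − U₂ = (8.99×10⁹ N·m²/C²)(5.76×10⁻⁹ C)(1.26×10⁻⁹ C)(1/0.189 − 1/0.211) = 3.60×10⁻⁸ J.
v = √(2·3.60×10⁻⁸/0.0211) = 1.85×10⁻³ m/s.

1.85×10⁻³ m/s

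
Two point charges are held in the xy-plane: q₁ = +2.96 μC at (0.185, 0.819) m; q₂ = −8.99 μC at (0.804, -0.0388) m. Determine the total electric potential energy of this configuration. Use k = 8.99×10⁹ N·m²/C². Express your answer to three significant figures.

-0.226 J

The assembly work is the sum of pairwise potential energies, U = Σ_{i<j} kqᵢqⱼ/rᵢⱼ.
Pair separations: r₁₂ = 1.06 m.
U = (-0.226) = -0.226 J.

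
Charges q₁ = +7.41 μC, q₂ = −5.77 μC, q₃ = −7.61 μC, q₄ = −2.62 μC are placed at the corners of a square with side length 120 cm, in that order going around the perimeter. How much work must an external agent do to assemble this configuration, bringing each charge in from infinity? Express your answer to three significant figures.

The assembly work is the sum of pairwise potential energies, U = Σ_{i<j} kqᵢqⱼ/rᵢⱼ.
The four side pairs have separation 1.20 m and the two diagonal pairs 1.70 m.
Summing all 6 pair terms gives U = -0.206 J.

-0.206 J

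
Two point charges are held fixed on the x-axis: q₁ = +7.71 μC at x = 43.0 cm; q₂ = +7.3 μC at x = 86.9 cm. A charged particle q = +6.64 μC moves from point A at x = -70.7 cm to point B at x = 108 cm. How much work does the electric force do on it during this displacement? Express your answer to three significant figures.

The work done by the electric force is W_field = −ΔU = −q(V_B − V_A) = q(V_A − V_B).
At A: distances to the source charges are 1.14 m, 1.58 m; V_A = Σ kqᵢ/rᵢ = 1.03×10⁵ V.
At B: distances to the source charges are 0.650 m, 0.211 m; V_B = Σ kqᵢ/rᵢ = 4.18×10⁵ V.
ΔV = V_B − V_A = 3.15×10⁵ V.
W_field = −qΔV = −(6.64×10⁻⁶ C)(3.15×10⁵ V) = -2.09 J.

-2.09 J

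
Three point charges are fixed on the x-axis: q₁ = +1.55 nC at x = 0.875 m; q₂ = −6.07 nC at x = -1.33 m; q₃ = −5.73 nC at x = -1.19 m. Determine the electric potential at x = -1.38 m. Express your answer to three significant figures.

-1360 V

The total potential is the scalar sum of each charge's contribution, V = Σ kqᵢ/rᵢ.
Distances from the field point to each charge: r₁ = 2.25 m, r₂ = 0.0500 m, r₃ = 0.190 m.
V = k[(1.55×10⁻⁹)/(2.25) + (-6.07×10⁻⁹)/(0.0500) + (-5.73×10⁻⁹)/(0.190)] = -1360 V.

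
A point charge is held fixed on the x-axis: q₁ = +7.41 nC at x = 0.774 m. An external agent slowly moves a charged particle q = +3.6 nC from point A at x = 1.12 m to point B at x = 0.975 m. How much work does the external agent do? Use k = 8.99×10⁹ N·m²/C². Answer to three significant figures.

5.00×10⁻⁷ J

For quasistatic motion the external work equals the change in potential energy: W_ext = qΔV = q(V_B − V_A).
At A: distance to the source charge is 0.346 m; V_A = kq₁/r = 193 V.
At B: distance to the source charge is 0.201 m; V_B = kq₁/r = 331 V.
ΔV = V_B − V_A = 139 V.
W_ext = qΔV = (3.60×10⁻⁹ C)(139 V) = 5.00×10⁻⁷ J.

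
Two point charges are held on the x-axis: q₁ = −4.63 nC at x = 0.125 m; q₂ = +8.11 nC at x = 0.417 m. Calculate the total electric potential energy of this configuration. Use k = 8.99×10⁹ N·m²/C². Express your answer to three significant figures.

The assembly work is the sum of pairwise potential energies, U = Σ_{i<j} kqᵢqⱼ/rᵢⱼ.
Pair separations: r₁₂ = 0.292 m.
U = (-1.16×10⁻⁶) = -1.16×10⁻⁶ J.

-1.16×10⁻⁶ J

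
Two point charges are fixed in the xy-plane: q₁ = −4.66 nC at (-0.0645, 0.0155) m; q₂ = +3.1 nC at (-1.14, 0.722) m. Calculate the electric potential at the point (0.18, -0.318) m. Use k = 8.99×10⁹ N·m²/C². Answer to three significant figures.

-84.7 V

Electric potential is a scalar, so the contributions from each charge add algebraically: V = Σ kqᵢ/rᵢ.
Distances from the field point to each charge: r₁ = 0.414 m, r₂ = 1.68 m.
V = k[(-4.66×10⁻⁹)/(0.414) + (3.10×10⁻⁹)/(1.68)] = -84.7 V.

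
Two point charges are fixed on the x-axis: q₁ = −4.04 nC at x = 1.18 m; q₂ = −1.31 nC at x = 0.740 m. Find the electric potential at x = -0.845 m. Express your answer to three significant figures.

-25.4 V

Electric potential is a scalar, so the contributions from each charge add algebraically: V = Σ kqᵢ/rᵢ.
Distances from the field point to each charge: r₁ = 2.02 m, r₂ = 1.58 m.
V = k[(-4.04×10⁻⁹)/(2.02) + (-1.31×10⁻⁹)/(1.58)] = -25.4 V.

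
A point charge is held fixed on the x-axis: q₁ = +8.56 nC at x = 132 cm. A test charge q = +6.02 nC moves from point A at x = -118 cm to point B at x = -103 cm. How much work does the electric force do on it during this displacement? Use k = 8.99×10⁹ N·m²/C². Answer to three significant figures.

-1.18×10⁻⁸ J

The work done by the electric force is W_field = −ΔU = −q(V_B − V_A) = q(V_A − V_B).
At A: distance to the source charge is 2.50 m; V_A = kq₁/r = 30.8 V.
At B: distance to the source charge is 2.35 m; V_B = kq₁/r = 32.7 V.
ΔV = V_B − V_A = 1.96 V.
W_field = −qΔV = −(6.02×10⁻⁹ C)(1.96 V) = -1.18×10⁻⁸ J.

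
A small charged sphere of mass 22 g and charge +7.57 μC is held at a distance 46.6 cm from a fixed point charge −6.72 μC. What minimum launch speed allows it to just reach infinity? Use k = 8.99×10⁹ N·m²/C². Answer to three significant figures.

To just escape, total mechanical energy must reach zero at infinity: ½mv²_min + U = 0, so ½mv²_min = −U = |kQq|/r.
|U| = |kQq|/r = (8.99×10⁹ N·m²/C²)(6.72×10⁻⁶)(7.57×10⁻⁶)/(0.466) = 0.981 J.
v_min = √(2|U|/m) = √(2·0.981/0.0220) = 9.45 m/s.

9.45 m/s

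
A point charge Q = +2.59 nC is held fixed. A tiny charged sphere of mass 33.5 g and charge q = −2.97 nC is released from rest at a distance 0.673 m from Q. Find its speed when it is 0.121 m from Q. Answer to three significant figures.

5.29×10⁻³ m/s

Only the electrostatic force acts, so mechanical energy is conserved: ½mv² = U₁ − U₂ = kQq(1/r₁ − 1/r₂).
U₁ − U₂ = (8.99×10⁹ N·m²/C²)(2.59×10⁻⁹ C)(-2.97×10⁻⁹ C)(1/0.673 − 1/0.121) = 4.69×10⁻⁷ J.
v = √(2·4.69×10⁻⁷/0.0335) = 5.29×10⁻³ m/s.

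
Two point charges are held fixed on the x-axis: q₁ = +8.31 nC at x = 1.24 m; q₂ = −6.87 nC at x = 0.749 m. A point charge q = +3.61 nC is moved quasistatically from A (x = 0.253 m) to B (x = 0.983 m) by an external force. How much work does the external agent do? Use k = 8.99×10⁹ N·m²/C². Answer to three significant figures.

For quasistatic motion the external work equals the change in potential energy: W_ext = qΔV = q(V_B − V_A).
At A: distances to the source charges are 0.987 m, 0.496 m; V_A = Σ kqᵢ/rᵢ = -48.8 V.
At B: distances to the source charges are 0.257 m, 0.234 m; V_B = Σ kqᵢ/rᵢ = 26.8 V.
ΔV = V_B − V_A = 75.6 V.
W_ext = qΔV = (3.61×10⁻⁹ C)(75.6 V) = 2.73×10⁻⁷ J.

2.73×10⁻⁷ J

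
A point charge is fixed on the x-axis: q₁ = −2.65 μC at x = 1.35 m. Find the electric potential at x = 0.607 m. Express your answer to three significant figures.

Electric potential is a scalar, so the contributions from each charge add algebraically: V = Σ kqᵢ/rᵢ.
V = k[(-2.65×10⁻⁶)/(0.743)] = -3.21×10⁴ V.

-3.21×10⁴ V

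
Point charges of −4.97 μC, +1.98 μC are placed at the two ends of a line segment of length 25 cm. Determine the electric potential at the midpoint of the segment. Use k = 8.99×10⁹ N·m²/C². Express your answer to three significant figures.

Electric potential is a scalar, so the contributions from each charge add algebraically: V = Σ kqᵢ/rᵢ.
Each charge is 0.125 m from the midpoint.
V = k[(-4.97×10⁻⁶)/(0.125) + (1.98×10⁻⁶)/(0.125)] = -2.15×10⁵ V.

-2.15×10⁵ V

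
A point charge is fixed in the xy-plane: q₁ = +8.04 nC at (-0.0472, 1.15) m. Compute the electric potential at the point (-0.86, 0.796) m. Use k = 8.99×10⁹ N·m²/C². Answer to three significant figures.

The total potential is the scalar sum of each charge's contribution, V = Σ kqᵢ/rᵢ.
Distances from the field point to each charge: r₁ = 0.887 m.
V = k[(8.04×10⁻⁹)/(0.887)] = 81.5 V.

81.5 V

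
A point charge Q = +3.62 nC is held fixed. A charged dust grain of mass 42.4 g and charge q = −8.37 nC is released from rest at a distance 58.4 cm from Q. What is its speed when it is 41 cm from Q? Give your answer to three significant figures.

Only the electrostatic force acts, so mechanical energy is conserved: ½mv² = U₁ − U₂ = kQq(1/r₁ − 1/r₂).
U₁ − U₂ = (8.99×10⁹ N·m²/C²)(3.62×10⁻⁹ C)(-8.37×10⁻⁹ C)(1/0.584 − 1/0.410) = 1.98×10⁻⁷ J.
v = √(2·1.98×10⁻⁷/0.0424) = 3.06×10⁻³ m/s.

3.06×10⁻³ m/s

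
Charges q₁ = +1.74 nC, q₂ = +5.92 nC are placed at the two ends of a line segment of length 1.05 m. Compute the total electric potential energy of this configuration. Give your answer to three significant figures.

8.82×10⁻⁸ J

The work to assemble the configuration equals its total potential energy, U = Σ kqᵢqⱼ/rᵢⱼ over all pairs.
The separation is r = 1.05 m.
U = (8.82×10⁻⁸) = 8.82×10⁻⁸ J.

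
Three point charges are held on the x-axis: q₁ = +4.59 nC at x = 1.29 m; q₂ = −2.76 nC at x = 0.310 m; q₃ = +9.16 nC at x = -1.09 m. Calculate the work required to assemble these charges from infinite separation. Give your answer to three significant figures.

-1.20×10⁻⁷ J

The work to assemble the configuration equals its total potential energy, U = Σ kqᵢqⱼ/rᵢⱼ over all pairs.
Pair separations: r₁₂ = 0.980 m, r₁₃ = 2.38 m, r₂₃ = 1.40 m.
U = (-1.16×10⁻⁷) + (1.59×10⁻⁷) + (-1.62×10⁻⁷) = -1.20×10⁻⁷ J.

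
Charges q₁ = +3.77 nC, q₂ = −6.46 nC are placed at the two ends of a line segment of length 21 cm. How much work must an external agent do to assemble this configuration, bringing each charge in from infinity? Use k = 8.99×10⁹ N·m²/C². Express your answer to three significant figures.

The assembly work is the sum of pairwise potential energies, U = Σ_{i<j} kqᵢqⱼ/rᵢⱼ.
The separation is r = 0.210 m.
U = (-1.04×10⁻⁶) = -1.04×10⁻⁶ J.

-1.04×10⁻⁶ J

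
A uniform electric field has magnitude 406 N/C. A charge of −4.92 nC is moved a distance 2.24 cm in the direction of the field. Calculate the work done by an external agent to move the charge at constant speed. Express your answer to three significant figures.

4.47×10⁻⁸ J

The potential change for a displacement 2.24 cm in the direction of the field is ΔV = −Ed = -9.09 V.
W_ext = qΔV = 4.47×10⁻⁸ J.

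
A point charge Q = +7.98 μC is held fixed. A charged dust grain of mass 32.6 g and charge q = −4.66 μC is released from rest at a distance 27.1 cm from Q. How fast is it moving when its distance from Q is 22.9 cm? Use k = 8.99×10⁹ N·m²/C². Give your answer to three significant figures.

3.73 m/s

Only the electrostatic force acts, so mechanical energy is conserved: ½mv² = U₁ − U₂ = kQq(1/r₁ − 1/r₂).
U₁ − U₂ = (8.99×10⁹ N·m²/C²)(7.98×10⁻⁶ C)(-4.66×10⁻⁶ C)(1/0.271 − 1/0.229) = 0.226 J.
v = √(2·0.226/0.0326) = 3.73 m/s.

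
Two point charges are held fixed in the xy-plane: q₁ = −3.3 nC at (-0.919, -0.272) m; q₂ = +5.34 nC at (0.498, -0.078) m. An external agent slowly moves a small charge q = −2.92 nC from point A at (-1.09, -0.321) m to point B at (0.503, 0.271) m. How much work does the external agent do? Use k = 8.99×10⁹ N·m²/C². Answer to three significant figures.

-7.44×10⁻⁷ J

For quasistatic motion the external work equals the change in potential energy: W_ext = qΔV = q(V_B − V_A).
At A: distances to the source charges are 0.178 m, 1.61 m; V_A = Σ kqᵢ/rᵢ = -137 V.
At B: distances to the source charges are 1.52 m, 0.349 m; V_B = Σ kqᵢ/rᵢ = 118 V.
ΔV = V_B − V_A = 255 V.
W_ext = qΔV = (-2.92×10⁻⁹ C)(255 V) = -7.44×10⁻⁷ J.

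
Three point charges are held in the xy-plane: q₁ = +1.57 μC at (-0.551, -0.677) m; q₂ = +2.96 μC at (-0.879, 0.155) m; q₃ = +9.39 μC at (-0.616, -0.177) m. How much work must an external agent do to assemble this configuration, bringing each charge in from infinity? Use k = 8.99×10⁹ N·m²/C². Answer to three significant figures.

0.900 J

The assembly work is the sum of pairwise potential energies, U = Σ_{i<j} kqᵢqⱼ/rᵢⱼ.
Pair separations: r₁₂ = 0.894 m, r₁₃ = 0.504 m, r₂₃ = 0.424 m.
U = (0.0467) + (0.263) + (0.590) = 0.900 J.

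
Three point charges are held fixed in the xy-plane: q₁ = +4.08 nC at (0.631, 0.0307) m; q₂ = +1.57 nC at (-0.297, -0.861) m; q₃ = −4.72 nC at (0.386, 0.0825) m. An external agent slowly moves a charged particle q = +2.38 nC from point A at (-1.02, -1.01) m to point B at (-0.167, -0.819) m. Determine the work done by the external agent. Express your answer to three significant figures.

1.92×10⁻⁷ J

For quasistatic motion the external work equals the change in potential energy: W_ext = qΔV = q(V_B − V_A).
At A: distances to the source charges are 1.95 m, 0.738 m, 1.78 m; V_A = Σ kqᵢ/rᵢ = 14.1 V.
At B: distances to the source charges are 1.17 m, 0.137 m, 1.06 m; V_B = Σ kqᵢ/rᵢ = 94.7 V.
ΔV = V_B − V_A = 80.6 V.
W_ext = qΔV = (2.38×10⁻⁹ C)(80.6 V) = 1.92×10⁻⁷ J.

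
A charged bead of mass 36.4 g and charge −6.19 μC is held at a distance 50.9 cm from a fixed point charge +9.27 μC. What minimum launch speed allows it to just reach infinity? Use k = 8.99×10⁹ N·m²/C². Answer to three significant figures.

To just escape, total mechanical energy must reach zero at infinity: ½mv²_min + U = 0, so ½mv²_min = −U = |kQq|/r.
|U| = |kQq|/r = (8.99×10⁹ N·m²/C²)(9.27×10⁻⁶)(6.19×10⁻⁶)/(0.509) = 1.01 J.
v_min = √(2|U|/m) = √(2·1.01/0.0364) = 7.46 m/s.

7.46 m/s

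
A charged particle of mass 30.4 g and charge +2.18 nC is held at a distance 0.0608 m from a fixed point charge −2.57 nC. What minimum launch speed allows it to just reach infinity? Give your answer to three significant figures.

7.38×10⁻³ m/s

To just escape, total mechanical energy must reach zero at infinity: ½mv²_min + U = 0, so ½mv²_min = −U = |kQq|/r.
|U| = |kQq|/r = (8.99×10⁹ N·m²/C²)(2.57×10⁻⁹)(2.18×10⁻⁹)/(0.0608) = 8.28×10⁻⁷ J.
v_min = √(2|U|/m) = √(2·8.28×10⁻⁷/0.0304) = 7.38×10⁻³ m/s.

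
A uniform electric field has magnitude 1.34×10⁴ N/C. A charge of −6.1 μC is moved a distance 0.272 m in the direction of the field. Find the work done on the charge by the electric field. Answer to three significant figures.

-0.0222 J

The potential change for a displacement 0.272 m in the direction of the field is ΔV = −Ed = -3640 V.
W_field = −qΔV = -0.0222 J.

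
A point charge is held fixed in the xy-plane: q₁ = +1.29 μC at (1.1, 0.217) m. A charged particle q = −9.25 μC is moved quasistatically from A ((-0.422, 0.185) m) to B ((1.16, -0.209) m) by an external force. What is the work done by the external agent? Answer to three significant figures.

For quasistatic motion the external work equals the change in potential energy: W_ext = qΔV = q(V_B − V_A).
At A: distance to the source charge is 1.52 m; V_A = kq₁/r = 7620 V.
At B: distance to the source charge is 0.430 m; V_B = kq₁/r = 2.70×10⁴ V.
ΔV = V_B − V_A = 1.93×10⁴ V.
W_ext = qΔV = (-9.25×10⁻⁶ C)(1.93×10⁴ V) = -0.179 J.

-0.179 J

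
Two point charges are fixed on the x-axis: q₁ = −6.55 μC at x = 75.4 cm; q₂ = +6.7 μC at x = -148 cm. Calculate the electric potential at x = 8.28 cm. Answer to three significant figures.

-4.92×10⁴ V

The total potential is the scalar sum of each charge's contribution, V = Σ kqᵢ/rᵢ.
Distances from the field point to each charge: r₁ = 0.671 m, r₂ = 1.56 m.
V = k[(-6.55×10⁻⁶)/(0.671) + (6.70×10⁻⁶)/(1.56)] = -4.92×10⁴ V.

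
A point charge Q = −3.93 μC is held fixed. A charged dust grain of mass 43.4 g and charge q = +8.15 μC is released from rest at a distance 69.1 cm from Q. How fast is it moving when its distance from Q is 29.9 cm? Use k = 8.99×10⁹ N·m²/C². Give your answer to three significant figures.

5.02 m/s

Only the electrostatic force acts, so mechanical energy is conserved: ½mv² = U₁ − U₂ = kQq(1/r₁ − 1/r₂).
U₁ − U₂ = (8.99×10⁹ N·m²/C²)(-3.93×10⁻⁶ C)(8.15×10⁻⁶ C)(1/0.691 − 1/0.299) = 0.546 J.
v = √(2·0.546/0.0434) = 5.02 m/s.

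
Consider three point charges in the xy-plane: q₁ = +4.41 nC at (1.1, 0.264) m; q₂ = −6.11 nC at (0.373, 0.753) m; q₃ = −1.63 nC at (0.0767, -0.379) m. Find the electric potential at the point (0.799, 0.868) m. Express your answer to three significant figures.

Electric potential is a scalar, so the contributions from each charge add algebraically: V = Σ kqᵢ/rᵢ.
Distances from the field point to each charge: r₁ = 0.675 m, r₂ = 0.441 m, r₃ = 1.44 m.
V = k[(4.41×10⁻⁹)/(0.675) + (-6.11×10⁻⁹)/(0.441) + (-1.63×10⁻⁹)/(1.44)] = -75.9 V.

-75.9 V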